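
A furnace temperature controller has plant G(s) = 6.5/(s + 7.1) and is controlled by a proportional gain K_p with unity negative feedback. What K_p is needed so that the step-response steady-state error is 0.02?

K_p = 53.5

For a type-0 loop with proportional control, e_ss = 1/(1 + K_p·G(0)).
G(0) = 0.9155. Require 1/(1 + K_p·0.9155) = 0.02, so 1 + 0.9155·K_p = 50.
K_p = (50 − 1)/0.9155 = 53.5.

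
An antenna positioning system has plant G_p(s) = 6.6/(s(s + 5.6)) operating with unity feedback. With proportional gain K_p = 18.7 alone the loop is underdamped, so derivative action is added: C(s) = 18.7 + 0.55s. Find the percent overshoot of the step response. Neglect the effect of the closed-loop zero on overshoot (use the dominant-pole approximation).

Forward path: (18.7 + 0.55s)·6.6/(s(s+5.6)). The closed-loop characteristic equation is s² + (5.6 + 6.6·0.55)s + 6.6·18.7 = 0.
That is s² + 9.23s + 123.4 = 0, so ω_n = 11.11 rad/s and ζ = 9.23/(2·11.11) = 0.4154.
%OS = 100·exp(−πζ/√(1−ζ²)) = 23.8%.

23.8%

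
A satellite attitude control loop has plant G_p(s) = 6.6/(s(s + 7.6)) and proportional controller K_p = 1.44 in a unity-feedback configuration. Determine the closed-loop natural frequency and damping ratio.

The closed-loop denominator is s(s+7.6) + 1.44·6.6 = s² + 7.6s + 9.504.
So ω_n² = 9.504 ⇒ ω_n = 3.083 rad/s, and ζ = 7.6/(2ω_n) = 1.23.

ω_n = 3.08 rad/s, ζ = 1.23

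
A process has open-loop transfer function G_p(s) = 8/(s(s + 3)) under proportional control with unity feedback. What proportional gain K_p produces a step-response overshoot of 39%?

K_p = 3.41

From %OS = 100·exp(−πζ/√(1−ζ²)) = 39%, ζ = −ln(0.39)/√(π²+ln²(0.39)) = 0.2871.
Characteristic equation s² + 3s + 8K_p = 0 gives ζ = 3/(2√(8K_p)).
Setting ζ = 0.2871: √(8K_p) = 3/(2·0.2871) = 5.225, so K_p = 27.3/8 = 3.41.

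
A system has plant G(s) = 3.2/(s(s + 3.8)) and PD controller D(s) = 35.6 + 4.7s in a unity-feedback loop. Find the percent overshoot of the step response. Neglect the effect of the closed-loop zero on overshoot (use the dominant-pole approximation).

Forward path: (35.6 + 4.7s)·3.2/(s(s+3.8)). The closed-loop characteristic equation is s² + (3.8 + 3.2·4.7)s + 3.2·35.6 = 0.
That is s² + 18.84s + 113.9 = 0, so ω_n = 10.67 rad/s and ζ = 18.84/(2·10.67) = 0.8826.
%OS = 100·exp(−πζ/√(1−ζ²)) = 0.275%.

0.275%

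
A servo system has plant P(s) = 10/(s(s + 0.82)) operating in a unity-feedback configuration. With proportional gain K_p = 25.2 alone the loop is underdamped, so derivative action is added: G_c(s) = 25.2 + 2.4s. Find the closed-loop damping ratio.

Forward path: (25.2 + 2.4s)·10/(s(s+0.82)). The closed-loop characteristic equation is s² + (0.82 + 10·2.4)s + 10·25.2 = 0.
That is s² + 24.82s + 252 = 0, so ω_n = 15.87 rad/s and ζ = 24.82/(2·15.87) = 0.7818.

ζ = 0.782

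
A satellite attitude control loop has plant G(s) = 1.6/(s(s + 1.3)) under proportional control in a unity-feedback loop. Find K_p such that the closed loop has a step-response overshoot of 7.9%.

From %OS = 100·exp(−πζ/√(1−ζ²)) = 7.9%, ζ = −ln(0.079)/√(π²+ln²(0.079)) = 0.6285.
Characteristic equation s² + 1.3s + 1.6K_p = 0 gives ζ = 1.3/(2√(1.6K_p)).
Setting ζ = 0.6285: √(1.6K_p) = 1.3/(2·0.6285) = 1.034, so K_p = 1.07/1.6 = 0.669.

K_p = 0.669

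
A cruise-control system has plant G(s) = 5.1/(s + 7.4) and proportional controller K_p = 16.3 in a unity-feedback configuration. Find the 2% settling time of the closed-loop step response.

Closed-loop transfer function: T(s) = K_p·G(s)/(1 + K_p·G(s)) = 83.13/(s + 7.4 + 83.13) = 83.13/(s + 90.53).
Time constant τ = 1/90.53 = 0.01105 s, so the 2% settling time is about 4τ = 0.0442 s.

T_s ≈ 0.0442 s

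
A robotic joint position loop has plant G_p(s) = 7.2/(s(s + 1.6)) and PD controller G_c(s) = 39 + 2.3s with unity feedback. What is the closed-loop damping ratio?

Forward path: (39 + 2.3s)·7.2/(s(s+1.6)). The closed-loop characteristic equation is s² + (1.6 + 7.2·2.3)s + 7.2·39 = 0.
That is s² + 18.16s + 280.8 = 0, so ω_n = 16.76 rad/s and ζ = 18.16/(2·16.76) = 0.5419.

ζ = 0.542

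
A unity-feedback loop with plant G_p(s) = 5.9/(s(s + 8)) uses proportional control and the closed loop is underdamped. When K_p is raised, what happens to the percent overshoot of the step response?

increase

Characteristic equation s² + 8s + K_p·5.9 = 0: raising K_p raises ω_n while 2ζω_n = 8 is fixed, so ζ falls and overshoot grows.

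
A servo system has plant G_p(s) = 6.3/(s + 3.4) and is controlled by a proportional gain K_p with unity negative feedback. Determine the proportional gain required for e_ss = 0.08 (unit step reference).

K_p = 6.21

The loop is type 0, so e_ss(step) = 1/(1 + K_pos) with K_pos = K_p·G_p(0).
G_p(0) = 1.853. Require 1/(1 + K_p·1.853) = 0.08, so 1 + 1.853·K_p = 12.5.
K_p = (12.5 − 1)/1.853 = 6.21.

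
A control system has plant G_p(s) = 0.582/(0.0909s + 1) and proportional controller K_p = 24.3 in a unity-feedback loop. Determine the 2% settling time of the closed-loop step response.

T_s ≈ 0.024 s

Closed loop: T(s) = K_p·G_p/(1+K_p·G_p) = 14.14/(0.0909s + 1 + 14.14), with pole at s = −(1 + 14.14)/0.0909 = −166.6.
τ = 1/166.6 = 0.006003 s, so 2% settling time ≈ 4τ = 0.024 s.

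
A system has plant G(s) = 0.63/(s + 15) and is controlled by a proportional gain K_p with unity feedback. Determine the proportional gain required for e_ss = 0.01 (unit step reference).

For a type-0 loop with proportional control, e_ss = 1/(1 + K_p·G(0)).
G(0) = 0.042. Require 1/(1 + K_p·0.042) = 0.01, so 1 + 0.042·K_p = 100.
K_p = (100 − 1)/0.042 = 2360.

K_p = 2360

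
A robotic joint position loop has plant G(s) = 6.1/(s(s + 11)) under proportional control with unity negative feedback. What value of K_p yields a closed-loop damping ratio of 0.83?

Closed-loop characteristic equation: s² + 11s + K_p·6.1 = 0.
So ω_n = √(6.1K_p) and 2ζω_n = 11, giving ζ = 11/(2√(6.1K_p)).
Setting ζ = 0.83: √(6.1K_p) = 11/(2·0.83) = 6.627, so K_p = 43.91/6.1 = 7.2.

K_p = 7.2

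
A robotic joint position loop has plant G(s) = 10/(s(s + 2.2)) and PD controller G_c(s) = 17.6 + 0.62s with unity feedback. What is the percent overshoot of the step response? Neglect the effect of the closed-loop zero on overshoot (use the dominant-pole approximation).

Forward path: (17.6 + 0.62s)·10/(s(s+2.2)). The closed-loop characteristic equation is s² + (2.2 + 10·0.62)s + 10·17.6 = 0.
That is s² + 8.4s + 176 = 0, so ω_n = 13.27 rad/s and ζ = 8.4/(2·13.27) = 0.3166.
%OS = 100·exp(−πζ/√(1−ζ²)) = 35%.

35%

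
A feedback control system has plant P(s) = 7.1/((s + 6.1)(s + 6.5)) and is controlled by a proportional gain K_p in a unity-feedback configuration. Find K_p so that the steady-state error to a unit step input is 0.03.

Steady-state error for a unit step on this type-0 loop is 1/(1 + K_p·P(0)).
P(0) = 0.1791. Require 1/(1 + K_p·0.1791) = 0.03, so 1 + 0.1791·K_p = 33.33.
K_p = (33.33 − 1)/0.1791 = 181.

K_p = 181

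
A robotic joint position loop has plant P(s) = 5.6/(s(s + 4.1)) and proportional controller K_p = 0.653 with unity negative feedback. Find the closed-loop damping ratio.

ζ = 1.07

The closed-loop denominator is s(s+4.1) + 0.653·5.6 = s² + 4.1s + 3.657.
Matching s² + 2ζω_n s + ω_n²: ω_n = √3.657 = 1.912 rad/s and 2ζω_n = 4.1, so ζ = 4.1/(2·1.912) = 1.07.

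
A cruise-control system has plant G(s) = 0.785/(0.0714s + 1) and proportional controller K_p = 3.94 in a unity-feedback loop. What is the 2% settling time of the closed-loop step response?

Closed loop: T(s) = K_p·G/(1+K_p·G) = 3.093/(0.0714s + 1 + 3.093), with pole at s = −(1 + 3.093)/0.0714 = −57.32.
τ = 1/57.32 = 0.01744 s, so 2% settling time ≈ 4τ = 0.0698 s.

T_s ≈ 0.0698 s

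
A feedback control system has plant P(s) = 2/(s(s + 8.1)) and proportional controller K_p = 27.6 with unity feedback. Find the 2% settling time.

The closed-loop denominator s² + 8.1s + 55.2 gives ω_n = √55.2 = 7.43 and ζ = 8.1/(2ω_n) = 0.5451.
2% settling time T_s ≈ 4/(ζω_n) = 4/4.05 = 0.988 s.

T_s ≈ 0.988 s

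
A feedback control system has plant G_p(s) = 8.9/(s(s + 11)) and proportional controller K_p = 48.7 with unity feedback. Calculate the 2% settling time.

T_s ≈ 0.727 s

From 1 + K_pG_p(s) = 0: s² + 11s + 433.4 = 0 ⇒ ω_n = 20.82, ζ = 0.2642.
2% settling time T_s ≈ 4/(ζω_n) = 4/5.5 = 0.727 s.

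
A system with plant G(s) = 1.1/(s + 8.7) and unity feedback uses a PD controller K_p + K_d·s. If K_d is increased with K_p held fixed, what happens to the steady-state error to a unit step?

K_d affects only the transient (the s-coefficient); the DC loop gain, and hence e_ss, depends only on K_p.

unchanged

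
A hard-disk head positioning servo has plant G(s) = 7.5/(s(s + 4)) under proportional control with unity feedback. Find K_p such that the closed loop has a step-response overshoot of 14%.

K_p = 1.9

From %OS = 100·exp(−πζ/√(1−ζ²)) = 14%, ζ = −ln(0.14)/√(π²+ln²(0.14)) = 0.5305.
Characteristic equation s² + 4s + 7.5K_p = 0 gives ζ = 4/(2√(7.5K_p)).
Setting ζ = 0.5305: √(7.5K_p) = 4/(2·0.5305) = 3.77, so K_p = 14.21/7.5 = 1.9.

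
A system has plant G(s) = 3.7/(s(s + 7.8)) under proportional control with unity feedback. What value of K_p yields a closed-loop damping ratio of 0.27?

Closed-loop characteristic equation: s² + 7.8s + K_p·3.7 = 0.
So ω_n = √(3.7K_p) and 2ζω_n = 7.8, giving ζ = 7.8/(2√(3.7K_p)).
Setting ζ = 0.27: √(3.7K_p) = 7.8/(2·0.27) = 14.44, so K_p = 208.6/3.7 = 56.4.

K_p = 56.4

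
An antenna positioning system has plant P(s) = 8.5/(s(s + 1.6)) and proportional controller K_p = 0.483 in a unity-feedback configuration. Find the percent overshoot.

From 1 + K_pP(s) = 0: s² + 1.6s + 4.106 = 0 ⇒ ω_n = 2.026, ζ = 0.3948.
%OS = 100·exp(−πζ/√(1−ζ²)) = 100·exp(−π·0.3948/√0.8441) = 25.9%.

25.9%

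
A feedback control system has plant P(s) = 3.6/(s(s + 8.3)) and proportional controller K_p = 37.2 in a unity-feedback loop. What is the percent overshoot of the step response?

From 1 + K_pP(s) = 0: s² + 8.3s + 133.9 = 0 ⇒ ω_n = 11.57, ζ = 0.3586.
%OS = 100·exp(−πζ/√(1−ζ²)) = 100·exp(−π·0.3586/√0.8714) = 29.9%.

29.9%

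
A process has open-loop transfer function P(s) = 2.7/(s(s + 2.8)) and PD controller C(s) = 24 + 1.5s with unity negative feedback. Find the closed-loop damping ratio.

ζ = 0.425

Forward path: (24 + 1.5s)·2.7/(s(s+2.8)). The closed-loop characteristic equation is s² + (2.8 + 2.7·1.5)s + 2.7·24 = 0.
That is s² + 6.85s + 64.8 = 0, so ω_n = 8.05 rad/s and ζ = 6.85/(2·8.05) = 0.4255.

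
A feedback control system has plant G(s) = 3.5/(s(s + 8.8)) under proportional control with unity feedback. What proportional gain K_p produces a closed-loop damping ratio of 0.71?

K_p = 11

Closed-loop characteristic equation: s² + 8.8s + K_p·3.5 = 0.
So ω_n = √(3.5K_p) and 2ζω_n = 8.8, giving ζ = 8.8/(2√(3.5K_p)).
Setting ζ = 0.71: √(3.5K_p) = 8.8/(2·0.71) = 6.197, so K_p = 38.41/3.5 = 11.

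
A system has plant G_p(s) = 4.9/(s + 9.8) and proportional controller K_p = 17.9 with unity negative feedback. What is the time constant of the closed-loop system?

τ = 0.0103 s

Closed-loop transfer function: T(s) = K_p·G_p(s)/(1 + K_p·G_p(s)) = 87.71/(s + 9.8 + 87.71) = 87.71/(s + 97.51).
Time constant τ = 1/97.51 = 0.0103 s.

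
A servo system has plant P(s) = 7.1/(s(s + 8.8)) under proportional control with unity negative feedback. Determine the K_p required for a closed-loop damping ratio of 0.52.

Closed-loop characteristic equation: s² + 8.8s + K_p·7.1 = 0.
So ω_n = √(7.1K_p) and 2ζω_n = 8.8, giving ζ = 8.8/(2√(7.1K_p)).
Setting ζ = 0.52: √(7.1K_p) = 8.8/(2·0.52) = 8.462, so K_p = 71.6/7.1 = 10.1.

K_p = 10.1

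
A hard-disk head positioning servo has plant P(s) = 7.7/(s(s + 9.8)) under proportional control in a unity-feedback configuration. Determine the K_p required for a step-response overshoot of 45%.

From %OS = 100·exp(−πζ/√(1−ζ²)) = 45%, ζ = −ln(0.45)/√(π²+ln²(0.45)) = 0.2463.
Characteristic equation s² + 9.8s + 7.7K_p = 0 gives ζ = 9.8/(2√(7.7K_p)).
Setting ζ = 0.2463: √(7.7K_p) = 9.8/(2·0.2463) = 19.89, so K_p = 395.7/7.7 = 51.4.

K_p = 51.4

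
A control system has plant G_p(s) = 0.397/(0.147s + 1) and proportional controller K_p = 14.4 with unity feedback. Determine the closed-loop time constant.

τ = 0.0219 s

Closed loop: T(s) = K_p·G_p/(1+K_p·G_p) = 5.717/(0.147s + 1 + 5.717), with pole at s = −(1 + 5.717)/0.147 = −45.69.
Closed-loop time constant τ = 1/45.69 = 0.0219 s.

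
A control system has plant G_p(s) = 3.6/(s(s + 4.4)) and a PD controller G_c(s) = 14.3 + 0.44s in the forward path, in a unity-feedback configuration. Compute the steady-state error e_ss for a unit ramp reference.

The loop has one pole at the origin (type 1). Velocity error constant K_v = lim_{s→0} s·G_c(s)G_p(s) = 14.3·3.6/4.4 = 11.7.
Steady-state error to a unit ramp: e_ss = 1/K_v = 0.0855.

0.0855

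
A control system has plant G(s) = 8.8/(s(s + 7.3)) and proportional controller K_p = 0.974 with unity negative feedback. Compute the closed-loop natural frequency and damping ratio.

1 + K_p·G(s) = 0 gives s² + 7.3s + 8.571 = 0.
So ω_n² = 8.571 ⇒ ω_n = 2.928 rad/s, and ζ = 7.3/(2ω_n) = 1.25.

ω_n = 2.93 rad/s, ζ = 1.25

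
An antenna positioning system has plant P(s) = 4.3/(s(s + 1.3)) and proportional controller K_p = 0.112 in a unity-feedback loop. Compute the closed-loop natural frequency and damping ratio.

ω_n = 0.694 rad/s, ζ = 0.937

With unity feedback the closed-loop characteristic equation is s² + 1.3s + 0.112·4.3 = s² + 1.3s + 0.4816 = 0.
Matching s² + 2ζω_n s + ω_n²: ω_n = √0.4816 = 0.694 rad/s and 2ζω_n = 1.3, so ζ = 1.3/(2·0.694) = 0.937.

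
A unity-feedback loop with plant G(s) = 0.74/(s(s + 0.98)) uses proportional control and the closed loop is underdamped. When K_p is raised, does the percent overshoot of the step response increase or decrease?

increase

Characteristic equation s² + 0.98s + K_p·0.74 = 0: raising K_p raises ω_n while 2ζω_n = 0.98 is fixed, so ζ falls and overshoot grows.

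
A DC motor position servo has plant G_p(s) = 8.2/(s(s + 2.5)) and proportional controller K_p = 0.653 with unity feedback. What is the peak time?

From 1 + K_pG_p(s) = 0: s² + 2.5s + 5.355 = 0 ⇒ ω_n = 2.314, ζ = 0.5402.
Damped frequency ω_d = ω_n√(1−ζ²) = 1.947 rad/s, so peak time T_p = π/ω_d = 1.61 s.

T_p = 1.61 s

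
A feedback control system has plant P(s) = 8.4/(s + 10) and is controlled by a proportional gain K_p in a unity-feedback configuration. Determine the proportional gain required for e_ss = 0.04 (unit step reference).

K_p = 28.6

Steady-state error for a unit step on this type-0 loop is 1/(1 + K_p·P(0)).
P(0) = 0.84. Require 1/(1 + K_p·0.84) = 0.04, so 1 + 0.84·K_p = 25.
K_p = (25 − 1)/0.84 = 28.6.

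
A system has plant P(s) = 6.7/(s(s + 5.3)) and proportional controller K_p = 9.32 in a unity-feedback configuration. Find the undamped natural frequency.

With unity feedback the closed-loop characteristic equation is s² + 5.3s + 9.32·6.7 = s² + 5.3s + 62.44 = 0.
Matching s² + 2ζω_n s + ω_n²: ω_n = √62.44 = 7.902 rad/s and 2ζω_n = 5.3, so ζ = 5.3/(2·7.902) = 0.335.

ω_n = 7.9 rad/s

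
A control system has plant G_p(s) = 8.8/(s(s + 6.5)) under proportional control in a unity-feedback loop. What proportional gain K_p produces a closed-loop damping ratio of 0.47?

K_p = 5.43

Closed-loop characteristic equation: s² + 6.5s + K_p·8.8 = 0.
So ω_n = √(8.8K_p) and 2ζω_n = 6.5, giving ζ = 6.5/(2√(8.8K_p)).
Setting ζ = 0.47: √(8.8K_p) = 6.5/(2·0.47) = 6.915, so K_p = 47.82/8.8 = 5.43.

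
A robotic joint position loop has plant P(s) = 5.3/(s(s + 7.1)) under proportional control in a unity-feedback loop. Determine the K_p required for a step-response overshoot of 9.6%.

K_p = 6.65

From %OS = 100·exp(−πζ/√(1−ζ²)) = 9.6%, ζ = −ln(0.096)/√(π²+ln²(0.096)) = 0.5979.
Characteristic equation s² + 7.1s + 5.3K_p = 0 gives ζ = 7.1/(2√(5.3K_p)).
Setting ζ = 0.5979: √(5.3K_p) = 7.1/(2·0.5979) = 5.937, so K_p = 35.25/5.3 = 6.65.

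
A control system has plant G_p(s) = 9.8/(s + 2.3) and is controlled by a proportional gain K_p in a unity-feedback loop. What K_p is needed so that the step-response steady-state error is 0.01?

K_p = 23.2

For a type-0 loop with proportional control, e_ss = 1/(1 + K_p·G_p(0)).
G_p(0) = 4.261. Require 1/(1 + K_p·4.261) = 0.01, so 1 + 4.261·K_p = 100.
K_p = (100 − 1)/4.261 = 23.2.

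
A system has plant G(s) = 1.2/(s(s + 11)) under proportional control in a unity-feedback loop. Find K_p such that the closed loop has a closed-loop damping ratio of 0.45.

K_p = 124

Closed-loop characteristic equation: s² + 11s + K_p·1.2 = 0.
So ω_n = √(1.2K_p) and 2ζω_n = 11, giving ζ = 11/(2√(1.2K_p)).
Setting ζ = 0.45: √(1.2K_p) = 11/(2·0.45) = 12.22, so K_p = 149.4/1.2 = 124.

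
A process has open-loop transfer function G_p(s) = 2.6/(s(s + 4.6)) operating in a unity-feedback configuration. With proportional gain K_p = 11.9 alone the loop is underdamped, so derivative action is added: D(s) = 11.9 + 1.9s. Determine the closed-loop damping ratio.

Forward path: (11.9 + 1.9s)·2.6/(s(s+4.6)). The closed-loop characteristic equation is s² + (4.6 + 2.6·1.9)s + 2.6·11.9 = 0.
That is s² + 9.54s + 30.94 = 0, so ω_n = 5.562 rad/s and ζ = 9.54/(2·5.562) = 0.8575.

ζ = 0.858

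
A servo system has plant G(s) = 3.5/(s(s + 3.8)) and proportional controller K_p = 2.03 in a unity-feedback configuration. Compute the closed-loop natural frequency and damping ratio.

The closed-loop denominator is s(s+3.8) + 2.03·3.5 = s² + 3.8s + 7.105.
So ω_n² = 7.105 ⇒ ω_n = 2.666 rad/s, and ζ = 3.8/(2ω_n) = 0.713.

ω_n = 2.67 rad/s, ζ = 0.713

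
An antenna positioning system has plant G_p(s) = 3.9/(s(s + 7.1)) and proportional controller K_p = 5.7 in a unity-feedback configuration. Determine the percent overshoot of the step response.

From 1 + K_pG_p(s) = 0: s² + 7.1s + 22.23 = 0 ⇒ ω_n = 4.715, ζ = 0.7529.
%OS = 100·exp(−πζ/√(1−ζ²)) = 100·exp(−π·0.7529/√0.4331) = 2.75%.

2.75%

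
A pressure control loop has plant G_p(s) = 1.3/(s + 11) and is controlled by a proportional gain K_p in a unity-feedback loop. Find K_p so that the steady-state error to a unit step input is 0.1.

Steady-state error for a unit step on this type-0 loop is 1/(1 + K_p·G_p(0)).
G_p(0) = 0.1182. Require 1/(1 + K_p·0.1182) = 0.1, so 1 + 0.1182·K_p = 10.
K_p = (10 − 1)/0.1182 = 76.2.

K_p = 76.2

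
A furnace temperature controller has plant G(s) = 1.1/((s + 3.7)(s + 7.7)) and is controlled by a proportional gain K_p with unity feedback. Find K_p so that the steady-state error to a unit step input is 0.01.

K_p = 2560

For a type-0 loop with proportional control, e_ss = 1/(1 + K_p·G(0)).
G(0) = 0.03861. Require 1/(1 + K_p·0.03861) = 0.01, so 1 + 0.03861·K_p = 100.
K_p = (100 − 1)/0.03861 = 2560.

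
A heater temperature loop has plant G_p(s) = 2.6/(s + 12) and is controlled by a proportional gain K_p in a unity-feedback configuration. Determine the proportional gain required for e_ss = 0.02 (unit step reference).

Steady-state error for a unit step on this type-0 loop is 1/(1 + K_p·G_p(0)).
G_p(0) = 0.2167. Require 1/(1 + K_p·0.2167) = 0.02, so 1 + 0.2167·K_p = 50.
K_p = (50 − 1)/0.2167 = 226.

K_p = 226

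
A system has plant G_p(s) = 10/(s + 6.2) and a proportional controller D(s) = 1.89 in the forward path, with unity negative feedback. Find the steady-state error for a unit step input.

0.247

The loop is type 0. Static position error constant K_pos = D(0)·G_p(0) = 1.89·1.613 = 3.048.
Steady-state error to a unit step: e_ss = 1/(1+K_pos) = 1/4.048 = 0.247.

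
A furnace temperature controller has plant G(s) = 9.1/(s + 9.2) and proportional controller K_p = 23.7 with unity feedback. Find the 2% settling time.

Closed-loop transfer function: T(s) = K_p·G(s)/(1 + K_p·G(s)) = 215.7/(s + 9.2 + 215.7) = 215.7/(s + 224.9).
Time constant τ = 1/224.9 = 0.004447 s, so the 2% settling time is about 4τ = 0.0178 s.

T_s ≈ 0.0178 s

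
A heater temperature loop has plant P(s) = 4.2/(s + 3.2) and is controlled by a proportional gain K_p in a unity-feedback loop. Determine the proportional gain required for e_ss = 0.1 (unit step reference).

The loop is type 0, so e_ss(step) = 1/(1 + K_pos) with K_pos = K_p·P(0).
P(0) = 1.312. Require 1/(1 + K_p·1.312) = 0.1, so 1 + 1.312·K_p = 10.
K_p = (10 − 1)/1.312 = 6.86.

K_p = 6.86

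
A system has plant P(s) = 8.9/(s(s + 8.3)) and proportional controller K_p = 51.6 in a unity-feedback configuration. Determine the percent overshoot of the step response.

53.8%

The closed-loop denominator s² + 8.3s + 459.2 gives ω_n = √459.2 = 21.43 and ζ = 8.3/(2ω_n) = 0.1937.
%OS = 100·exp(−πζ/√(1−ζ²)) = 100·exp(−π·0.1937/√0.9625) = 53.8%.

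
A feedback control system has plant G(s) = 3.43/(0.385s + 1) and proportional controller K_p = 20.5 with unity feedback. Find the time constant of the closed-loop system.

τ = 0.0054 s

Closed loop: T(s) = K_p·G/(1+K_p·G) = 70.31/(0.385s + 1 + 70.31), with pole at s = −(1 + 70.31)/0.385 = −185.2.
Closed-loop time constant τ = 1/185.2 = 0.0054 s.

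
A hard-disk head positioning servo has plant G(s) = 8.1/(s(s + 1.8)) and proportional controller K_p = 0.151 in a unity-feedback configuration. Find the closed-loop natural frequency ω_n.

The closed-loop denominator is s(s+1.8) + 0.151·8.1 = s² + 1.8s + 1.223.
So ω_n² = 1.223 ⇒ ω_n = 1.106 rad/s, and ζ = 1.8/(2ω_n) = 0.814.

ω_n = 1.11 rad/s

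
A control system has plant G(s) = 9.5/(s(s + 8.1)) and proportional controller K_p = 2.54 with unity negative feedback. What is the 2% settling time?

T_s ≈ 0.988 s

Closed-loop characteristic equation: s² + 8.1s + 24.13 = 0, so ω_n = 4.912 rad/s and ζ = 8.1/(2·4.912) = 0.8245.
2% settling time T_s ≈ 4/(ζω_n) = 4/4.05 = 0.988 s.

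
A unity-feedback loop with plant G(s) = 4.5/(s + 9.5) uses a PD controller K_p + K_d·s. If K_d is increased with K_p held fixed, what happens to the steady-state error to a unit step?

unchanged

K_d affects only the transient (the s-coefficient); the DC loop gain, and hence e_ss, depends only on K_p.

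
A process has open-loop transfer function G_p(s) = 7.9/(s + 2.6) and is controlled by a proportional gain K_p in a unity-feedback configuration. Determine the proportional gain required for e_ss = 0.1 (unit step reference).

K_p = 2.96

Steady-state error for a unit step on this type-0 loop is 1/(1 + K_p·G_p(0)).
G_p(0) = 3.038. Require 1/(1 + K_p·3.038) = 0.1, so 1 + 3.038·K_p = 10.
K_p = (10 − 1)/3.038 = 2.96.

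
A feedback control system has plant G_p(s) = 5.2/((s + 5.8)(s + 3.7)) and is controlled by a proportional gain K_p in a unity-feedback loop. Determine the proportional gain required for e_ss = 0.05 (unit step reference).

K_p = 78.4

Steady-state error for a unit step on this type-0 loop is 1/(1 + K_p·G_p(0)).
G_p(0) = 0.2423. Require 1/(1 + K_p·0.2423) = 0.05, so 1 + 0.2423·K_p = 20.
K_p = (20 − 1)/0.2423 = 78.4.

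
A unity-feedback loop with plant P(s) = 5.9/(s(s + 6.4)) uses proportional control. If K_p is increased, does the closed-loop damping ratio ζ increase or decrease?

decrease

ζ = 6.4/(2√(5.9K_p)); increasing K_p raises the denominator, so ζ falls.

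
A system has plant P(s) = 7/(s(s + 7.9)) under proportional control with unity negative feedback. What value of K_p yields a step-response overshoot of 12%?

From %OS = 100·exp(−πζ/√(1−ζ²)) = 12%, ζ = −ln(0.12)/√(π²+ln²(0.12)) = 0.5594.
Characteristic equation s² + 7.9s + 7K_p = 0 gives ζ = 7.9/(2√(7K_p)).
Setting ζ = 0.5594: √(7K_p) = 7.9/(2·0.5594) = 7.061, so K_p = 49.86/7 = 7.12.

K_p = 7.12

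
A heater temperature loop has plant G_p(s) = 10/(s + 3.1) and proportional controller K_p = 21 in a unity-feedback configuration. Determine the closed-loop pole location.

s = -213.1

Closed-loop transfer function: T(s) = K_p·G_p(s)/(1 + K_p·G_p(s)) = 210/(s + 3.1 + 210) = 210/(s + 213.1).
The closed-loop pole is at s = −213.1.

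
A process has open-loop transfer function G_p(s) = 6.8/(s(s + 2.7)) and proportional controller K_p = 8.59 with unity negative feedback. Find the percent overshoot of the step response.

The closed-loop denominator s² + 2.7s + 58.41 gives ω_n = √58.41 = 7.643 and ζ = 2.7/(2ω_n) = 0.1766.
%OS = 100·exp(−πζ/√(1−ζ²)) = 100·exp(−π·0.1766/√0.9688) = 56.9%.

56.9%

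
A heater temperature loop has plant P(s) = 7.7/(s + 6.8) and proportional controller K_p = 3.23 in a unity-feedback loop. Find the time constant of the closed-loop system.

Closed-loop transfer function: T(s) = K_p·P(s)/(1 + K_p·P(s)) = 24.87/(s + 6.8 + 24.87) = 24.87/(s + 31.67).
Time constant τ = 1/31.67 = 0.0316 s.

τ = 0.0316 s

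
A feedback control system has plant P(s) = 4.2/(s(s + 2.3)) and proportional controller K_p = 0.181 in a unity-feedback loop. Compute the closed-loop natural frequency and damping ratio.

The closed-loop denominator is s(s+2.3) + 0.181·4.2 = s² + 2.3s + 0.7602.
So ω_n² = 0.7602 ⇒ ω_n = 0.8719 rad/s, and ζ = 2.3/(2ω_n) = 1.32.

ω_n = 0.872 rad/s, ζ = 1.32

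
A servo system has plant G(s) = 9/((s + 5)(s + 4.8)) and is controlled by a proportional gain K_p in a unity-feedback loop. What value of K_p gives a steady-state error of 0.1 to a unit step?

Steady-state error for a unit step on this type-0 loop is 1/(1 + K_p·G(0)).
G(0) = 0.375. Require 1/(1 + K_p·0.375) = 0.1, so 1 + 0.375·K_p = 10.
K_p = (10 − 1)/0.375 = 24.

K_p = 24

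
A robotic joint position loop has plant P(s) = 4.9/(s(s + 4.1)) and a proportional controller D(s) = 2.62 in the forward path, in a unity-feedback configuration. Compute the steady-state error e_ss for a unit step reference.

The open loop D(s)P(s) has a pole at the origin (type 1), so the static position error constant is infinite and e_ss = 1/(1+∞) = 0.

0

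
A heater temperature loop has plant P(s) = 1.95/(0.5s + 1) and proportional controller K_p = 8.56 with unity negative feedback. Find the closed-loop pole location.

s = -35.38

Closed loop: T(s) = K_p·P/(1+K_p·P) = 16.69/(0.5s + 1 + 16.69), with pole at s = −(1 + 16.69)/0.5 = −35.38.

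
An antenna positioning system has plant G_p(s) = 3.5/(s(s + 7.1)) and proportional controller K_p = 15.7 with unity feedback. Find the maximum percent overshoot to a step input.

The closed-loop denominator s² + 7.1s + 54.95 gives ω_n = √54.95 = 7.413 and ζ = 7.1/(2ω_n) = 0.4789.
%OS = 100·exp(−πζ/√(1−ζ²)) = 100·exp(−π·0.4789/√0.7707) = 18%.

18%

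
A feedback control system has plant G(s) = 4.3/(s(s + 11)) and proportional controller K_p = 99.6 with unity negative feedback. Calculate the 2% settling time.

From 1 + K_pG(s) = 0: s² + 11s + 428.3 = 0 ⇒ ω_n = 20.69, ζ = 0.2658.
2% settling time T_s ≈ 4/(ζω_n) = 4/5.5 = 0.727 s.

T_s ≈ 0.727 s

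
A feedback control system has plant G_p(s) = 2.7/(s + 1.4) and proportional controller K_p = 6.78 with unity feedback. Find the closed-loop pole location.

s = -19.71

Closed-loop transfer function: T(s) = K_p·G_p(s)/(1 + K_p·G_p(s)) = 18.31/(s + 1.4 + 18.31) = 18.31/(s + 19.71).
The closed-loop pole is at s = −19.71.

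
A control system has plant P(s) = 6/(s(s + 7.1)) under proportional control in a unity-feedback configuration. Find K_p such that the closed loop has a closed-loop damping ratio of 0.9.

K_p = 2.59

Closed-loop characteristic equation: s² + 7.1s + K_p·6 = 0.
So ω_n = √(6K_p) and 2ζω_n = 7.1, giving ζ = 7.1/(2√(6K_p)).
Setting ζ = 0.9: √(6K_p) = 7.1/(2·0.9) = 3.944, so K_p = 15.56/6 = 2.59.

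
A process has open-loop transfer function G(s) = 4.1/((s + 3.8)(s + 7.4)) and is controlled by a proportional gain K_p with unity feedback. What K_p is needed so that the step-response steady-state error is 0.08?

For a type-0 loop with proportional control, e_ss = 1/(1 + K_p·G(0)).
G(0) = 0.1458. Require 1/(1 + K_p·0.1458) = 0.08, so 1 + 0.1458·K_p = 12.5.
K_p = (12.5 − 1)/0.1458 = 78.9.

K_p = 78.9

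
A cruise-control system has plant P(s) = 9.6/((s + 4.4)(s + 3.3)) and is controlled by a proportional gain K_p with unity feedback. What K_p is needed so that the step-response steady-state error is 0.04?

Steady-state error for a unit step on this type-0 loop is 1/(1 + K_p·P(0)).
P(0) = 0.6612. Require 1/(1 + K_p·0.6612) = 0.04, so 1 + 0.6612·K_p = 25.
K_p = (25 − 1)/0.6612 = 36.3.

K_p = 36.3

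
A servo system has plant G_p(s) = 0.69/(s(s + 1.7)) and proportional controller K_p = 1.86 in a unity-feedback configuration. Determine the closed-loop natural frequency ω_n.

With unity feedback the closed-loop characteristic equation is s² + 1.7s + 1.86·0.69 = s² + 1.7s + 1.283 = 0.
So ω_n² = 1.283 ⇒ ω_n = 1.133 rad/s, and ζ = 1.7/(2ω_n) = 0.75.

ω_n = 1.13 rad/s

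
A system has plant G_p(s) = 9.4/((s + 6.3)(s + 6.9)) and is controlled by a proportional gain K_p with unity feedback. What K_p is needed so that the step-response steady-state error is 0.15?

K_p = 26.2

The loop is type 0, so e_ss(step) = 1/(1 + K_pos) with K_pos = K_p·G_p(0).
G_p(0) = 0.2162. Require 1/(1 + K_p·0.2162) = 0.15, so 1 + 0.2162·K_p = 6.667.
K_p = (6.667 − 1)/0.2162 = 26.2.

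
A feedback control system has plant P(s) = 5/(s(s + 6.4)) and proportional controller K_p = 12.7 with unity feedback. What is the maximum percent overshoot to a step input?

Closed-loop characteristic equation: s² + 6.4s + 63.5 = 0, so ω_n = 7.969 rad/s and ζ = 6.4/(2·7.969) = 0.4016.
%OS = 100·exp(−πζ/√(1−ζ²)) = 100·exp(−π·0.4016/√0.8387) = 25.2%.

25.2%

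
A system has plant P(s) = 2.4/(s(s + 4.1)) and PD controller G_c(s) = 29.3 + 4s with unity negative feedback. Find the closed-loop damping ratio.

Forward path: (29.3 + 4s)·2.4/(s(s+4.1)). The closed-loop characteristic equation is s² + (4.1 + 2.4·4)s + 2.4·29.3 = 0.
That is s² + 13.7s + 70.32 = 0, so ω_n = 8.386 rad/s and ζ = 13.7/(2·8.386) = 0.8169.

ζ = 0.817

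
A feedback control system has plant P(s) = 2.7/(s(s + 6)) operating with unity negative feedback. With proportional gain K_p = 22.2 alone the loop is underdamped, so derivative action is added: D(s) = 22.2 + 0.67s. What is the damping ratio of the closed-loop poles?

Forward path: (22.2 + 0.67s)·2.7/(s(s+6)). The closed-loop characteristic equation is s² + (6 + 2.7·0.67)s + 2.7·22.2 = 0.
That is s² + 7.809s + 59.94 = 0, so ω_n = 7.742 rad/s and ζ = 7.809/(2·7.742) = 0.5043.

ζ = 0.504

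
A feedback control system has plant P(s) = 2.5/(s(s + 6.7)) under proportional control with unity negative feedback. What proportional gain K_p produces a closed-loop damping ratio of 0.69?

Closed-loop characteristic equation: s² + 6.7s + K_p·2.5 = 0.
So ω_n = √(2.5K_p) and 2ζω_n = 6.7, giving ζ = 6.7/(2√(2.5K_p)).
Setting ζ = 0.69: √(2.5K_p) = 6.7/(2·0.69) = 4.855, so K_p = 23.57/2.5 = 9.43.

K_p = 9.43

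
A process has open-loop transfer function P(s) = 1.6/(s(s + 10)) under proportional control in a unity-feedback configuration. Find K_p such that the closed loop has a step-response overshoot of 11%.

K_p = 47.3

From %OS = 100·exp(−πζ/√(1−ζ²)) = 11%, ζ = −ln(0.11)/√(π²+ln²(0.11)) = 0.5749.
Characteristic equation s² + 10s + 1.6K_p = 0 gives ζ = 10/(2√(1.6K_p)).
Setting ζ = 0.5749: √(1.6K_p) = 10/(2·0.5749) = 8.697, so K_p = 75.64/1.6 = 47.3.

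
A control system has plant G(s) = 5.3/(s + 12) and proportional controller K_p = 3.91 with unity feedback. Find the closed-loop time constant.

Closed-loop transfer function: T(s) = K_p·G(s)/(1 + K_p·G(s)) = 20.72/(s + 12 + 20.72) = 20.72/(s + 32.72).
Time constant τ = 1/32.72 = 0.0306 s.

τ = 0.0306 s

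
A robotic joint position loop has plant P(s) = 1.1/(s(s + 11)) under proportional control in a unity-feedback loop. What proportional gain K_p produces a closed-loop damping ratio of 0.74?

K_p = 50.2

Closed-loop characteristic equation: s² + 11s + K_p·1.1 = 0.
So ω_n = √(1.1K_p) and 2ζω_n = 11, giving ζ = 11/(2√(1.1K_p)).
Setting ζ = 0.74: √(1.1K_p) = 11/(2·0.74) = 7.432, so K_p = 55.24/1.1 = 50.2.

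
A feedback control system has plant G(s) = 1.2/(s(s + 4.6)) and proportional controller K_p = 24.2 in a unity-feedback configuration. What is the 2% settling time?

T_s ≈ 1.74 s

Closed-loop characteristic equation: s² + 4.6s + 29.04 = 0, so ω_n = 5.389 rad/s and ζ = 4.6/(2·5.389) = 0.4268.
2% settling time T_s ≈ 4/(ζω_n) = 4/2.3 = 1.74 s.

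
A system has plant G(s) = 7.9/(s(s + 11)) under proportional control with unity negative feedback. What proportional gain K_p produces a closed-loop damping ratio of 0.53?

Closed-loop characteristic equation: s² + 11s + K_p·7.9 = 0.
So ω_n = √(7.9K_p) and 2ζω_n = 11, giving ζ = 11/(2√(7.9K_p)).
Setting ζ = 0.53: √(7.9K_p) = 11/(2·0.53) = 10.38, so K_p = 107.7/7.9 = 13.6.

K_p = 13.6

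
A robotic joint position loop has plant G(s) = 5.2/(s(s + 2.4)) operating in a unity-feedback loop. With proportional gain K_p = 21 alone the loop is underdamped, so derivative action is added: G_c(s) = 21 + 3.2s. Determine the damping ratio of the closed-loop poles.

Forward path: (21 + 3.2s)·5.2/(s(s+2.4)). The closed-loop characteristic equation is s² + (2.4 + 5.2·3.2)s + 5.2·21 = 0.
That is s² + 19.04s + 109.2 = 0, so ω_n = 10.45 rad/s and ζ = 19.04/(2·10.45) = 0.911.

ζ = 0.911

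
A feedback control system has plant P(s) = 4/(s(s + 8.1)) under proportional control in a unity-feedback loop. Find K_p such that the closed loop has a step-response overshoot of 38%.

K_p = 47.3

From %OS = 100·exp(−πζ/√(1−ζ²)) = 38%, ζ = −ln(0.38)/√(π²+ln²(0.38)) = 0.2943.
Characteristic equation s² + 8.1s + 4K_p = 0 gives ζ = 8.1/(2√(4K_p)).
Setting ζ = 0.2943: √(4K_p) = 8.1/(2·0.2943) = 13.76, so K_p = 189.3/4 = 47.3.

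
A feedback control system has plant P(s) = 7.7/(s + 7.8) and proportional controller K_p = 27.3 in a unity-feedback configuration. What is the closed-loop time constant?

Closed-loop transfer function: T(s) = K_p·P(s)/(1 + K_p·P(s)) = 210.2/(s + 7.8 + 210.2) = 210.2/(s + 218).
Time constant τ = 1/218 = 0.00459 s.

τ = 0.00459 s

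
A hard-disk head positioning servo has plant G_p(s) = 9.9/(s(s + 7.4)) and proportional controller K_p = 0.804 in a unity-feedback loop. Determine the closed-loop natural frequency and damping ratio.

ω_n = 2.82 rad/s, ζ = 1.31

With unity feedback the closed-loop characteristic equation is s² + 7.4s + 0.804·9.9 = s² + 7.4s + 7.96 = 0.
Matching s² + 2ζω_n s + ω_n²: ω_n = √7.96 = 2.821 rad/s and 2ζω_n = 7.4, so ζ = 7.4/(2·2.821) = 1.31.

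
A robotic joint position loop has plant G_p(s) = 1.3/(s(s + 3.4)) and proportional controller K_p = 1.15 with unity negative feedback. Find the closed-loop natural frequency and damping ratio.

1 + K_p·G_p(s) = 0 gives s² + 3.4s + 1.495 = 0.
Matching s² + 2ζω_n s + ω_n²: ω_n = √1.495 = 1.223 rad/s and 2ζω_n = 3.4, so ζ = 3.4/(2·1.223) = 1.39.

ω_n = 1.22 rad/s, ζ = 1.39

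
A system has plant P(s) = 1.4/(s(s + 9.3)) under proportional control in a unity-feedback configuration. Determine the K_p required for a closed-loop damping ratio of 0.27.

Closed-loop characteristic equation: s² + 9.3s + K_p·1.4 = 0.
So ω_n = √(1.4K_p) and 2ζω_n = 9.3, giving ζ = 9.3/(2√(1.4K_p)).
Setting ζ = 0.27: √(1.4K_p) = 9.3/(2·0.27) = 17.22, so K_p = 296.6/1.4 = 212.

K_p = 212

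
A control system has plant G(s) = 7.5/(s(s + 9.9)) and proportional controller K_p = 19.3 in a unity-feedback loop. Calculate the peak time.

T_p = 0.286 s

From 1 + K_pG(s) = 0: s² + 9.9s + 144.8 = 0 ⇒ ω_n = 12.03, ζ = 0.4114.
Damped frequency ω_d = ω_n√(1−ζ²) = 10.97 rad/s, so peak time T_p = π/ω_d = 0.286 s.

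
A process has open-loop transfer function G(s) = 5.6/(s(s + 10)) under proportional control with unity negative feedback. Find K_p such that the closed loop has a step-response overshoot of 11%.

From %OS = 100·exp(−πζ/√(1−ζ²)) = 11%, ζ = −ln(0.11)/√(π²+ln²(0.11)) = 0.5749.
Characteristic equation s² + 10s + 5.6K_p = 0 gives ζ = 10/(2√(5.6K_p)).
Setting ζ = 0.5749: √(5.6K_p) = 10/(2·0.5749) = 8.697, so K_p = 75.64/5.6 = 13.5.

K_p = 13.5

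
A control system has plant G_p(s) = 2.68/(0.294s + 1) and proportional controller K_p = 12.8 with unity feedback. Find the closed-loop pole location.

s = -120.1

Closed loop: T(s) = K_p·G_p/(1+K_p·G_p) = 34.3/(0.294s + 1 + 34.3), with pole at s = −(1 + 34.3)/0.294 = −120.1.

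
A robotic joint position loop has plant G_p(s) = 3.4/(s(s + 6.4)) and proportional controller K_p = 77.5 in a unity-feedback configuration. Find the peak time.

T_p = 0.197 s

Closed-loop characteristic equation: s² + 6.4s + 263.5 = 0, so ω_n = 16.23 rad/s and ζ = 6.4/(2·16.23) = 0.1971.
Damped frequency ω_d = ω_n√(1−ζ²) = 15.91 rad/s, so peak time T_p = π/ω_d = 0.197 s.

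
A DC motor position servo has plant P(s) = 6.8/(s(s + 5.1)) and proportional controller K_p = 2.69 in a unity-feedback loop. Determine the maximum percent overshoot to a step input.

Closed-loop characteristic equation: s² + 5.1s + 18.29 = 0, so ω_n = 4.277 rad/s and ζ = 5.1/(2·4.277) = 0.5962.
%OS = 100·exp(−πζ/√(1−ζ²)) = 100·exp(−π·0.5962/√0.6445) = 9.7%.

9.7%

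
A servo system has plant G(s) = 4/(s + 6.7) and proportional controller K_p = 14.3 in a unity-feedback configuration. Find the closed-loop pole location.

Closed-loop transfer function: T(s) = K_p·G(s)/(1 + K_p·G(s)) = 57.2/(s + 6.7 + 57.2) = 57.2/(s + 63.9).
The closed-loop pole is at s = −63.9.

s = -63.9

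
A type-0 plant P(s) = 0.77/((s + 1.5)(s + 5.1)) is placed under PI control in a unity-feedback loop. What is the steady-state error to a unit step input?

0

The PI controller's integrator makes the forward path type 1, so e_ss to a step is zero.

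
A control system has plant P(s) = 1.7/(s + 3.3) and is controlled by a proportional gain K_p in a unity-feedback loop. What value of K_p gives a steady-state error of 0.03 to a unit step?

The loop is type 0, so e_ss(step) = 1/(1 + K_pos) with K_pos = K_p·P(0).
P(0) = 0.5152. Require 1/(1 + K_p·0.5152) = 0.03, so 1 + 0.5152·K_p = 33.33.
K_p = (33.33 − 1)/0.5152 = 62.8.

K_p = 62.8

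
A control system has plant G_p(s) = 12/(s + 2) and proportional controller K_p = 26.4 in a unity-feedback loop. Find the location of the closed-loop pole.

s = -318.8

Closed-loop transfer function: T(s) = K_p·G_p(s)/(1 + K_p·G_p(s)) = 316.8/(s + 2 + 316.8) = 316.8/(s + 318.8).
The closed-loop pole is at s = −318.8.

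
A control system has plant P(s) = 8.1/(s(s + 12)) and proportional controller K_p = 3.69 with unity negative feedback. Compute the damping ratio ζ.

The closed-loop denominator is s(s+12) + 3.69·8.1 = s² + 12s + 29.89.
So ω_n² = 29.89 ⇒ ω_n = 5.467 rad/s, and ζ = 12/(2ω_n) = 1.1.

ζ = 1.1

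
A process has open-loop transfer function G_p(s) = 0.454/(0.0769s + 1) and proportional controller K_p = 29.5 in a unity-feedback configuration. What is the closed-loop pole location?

Closed loop: T(s) = K_p·G_p/(1+K_p·G_p) = 13.39/(0.0769s + 1 + 13.39), with pole at s = −(1 + 13.39)/0.0769 = −187.2.

s = -187.2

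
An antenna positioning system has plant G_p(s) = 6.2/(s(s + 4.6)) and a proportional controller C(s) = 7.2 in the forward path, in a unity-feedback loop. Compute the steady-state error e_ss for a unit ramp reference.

0.103

The loop has one pole at the origin (type 1). Velocity error constant K_v = lim_{s→0} s·C(s)G_p(s) = 7.2·6.2/4.6 = 9.704.
Steady-state error to a unit ramp: e_ss = 1/K_v = 0.103.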